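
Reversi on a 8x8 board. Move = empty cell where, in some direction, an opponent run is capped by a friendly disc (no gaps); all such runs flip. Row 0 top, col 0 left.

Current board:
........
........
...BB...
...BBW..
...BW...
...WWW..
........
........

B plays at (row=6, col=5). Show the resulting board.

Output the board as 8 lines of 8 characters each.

Answer: ........
........
...BB...
...BBW..
...BW...
...WBW..
.....B..
........

Derivation:
Place B at (6,5); scan 8 dirs for brackets.
Dir NW: opp run (5,4) capped by B -> flip
Dir N: opp run (5,5), next='.' -> no flip
Dir NE: first cell '.' (not opp) -> no flip
Dir W: first cell '.' (not opp) -> no flip
Dir E: first cell '.' (not opp) -> no flip
Dir SW: first cell '.' (not opp) -> no flip
Dir S: first cell '.' (not opp) -> no flip
Dir SE: first cell '.' (not opp) -> no flip
All flips: (5,4)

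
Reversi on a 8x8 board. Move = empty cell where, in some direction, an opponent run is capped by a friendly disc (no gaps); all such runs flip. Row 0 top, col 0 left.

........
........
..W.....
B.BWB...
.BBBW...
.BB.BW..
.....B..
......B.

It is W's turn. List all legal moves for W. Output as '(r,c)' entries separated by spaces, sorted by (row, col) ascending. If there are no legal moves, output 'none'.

Answer: (2,4) (3,1) (3,5) (4,0) (5,3) (6,0) (6,2) (6,4) (7,5)

Derivation:
(2,0): no bracket -> illegal
(2,1): no bracket -> illegal
(2,3): no bracket -> illegal
(2,4): flips 1 -> legal
(2,5): no bracket -> illegal
(3,1): flips 1 -> legal
(3,5): flips 1 -> legal
(4,0): flips 3 -> legal
(4,5): no bracket -> illegal
(5,0): no bracket -> illegal
(5,3): flips 2 -> legal
(5,6): no bracket -> illegal
(6,0): flips 2 -> legal
(6,1): no bracket -> illegal
(6,2): flips 3 -> legal
(6,3): no bracket -> illegal
(6,4): flips 1 -> legal
(6,6): no bracket -> illegal
(6,7): no bracket -> illegal
(7,4): no bracket -> illegal
(7,5): flips 1 -> legal
(7,7): no bracket -> illegal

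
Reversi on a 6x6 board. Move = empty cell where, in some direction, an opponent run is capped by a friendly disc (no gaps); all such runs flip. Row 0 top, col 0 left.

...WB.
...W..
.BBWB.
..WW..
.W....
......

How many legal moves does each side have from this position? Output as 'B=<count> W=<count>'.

Answer: B=4 W=9

Derivation:
-- B to move --
(0,2): flips 2 -> legal
(1,2): no bracket -> illegal
(1,4): no bracket -> illegal
(3,0): no bracket -> illegal
(3,1): no bracket -> illegal
(3,4): no bracket -> illegal
(4,0): no bracket -> illegal
(4,2): flips 2 -> legal
(4,3): flips 1 -> legal
(4,4): flips 1 -> legal
(5,0): no bracket -> illegal
(5,1): no bracket -> illegal
(5,2): no bracket -> illegal
B mobility = 4
-- W to move --
(0,5): flips 1 -> legal
(1,0): flips 1 -> legal
(1,1): flips 1 -> legal
(1,2): flips 1 -> legal
(1,4): no bracket -> illegal
(1,5): flips 1 -> legal
(2,0): flips 2 -> legal
(2,5): flips 1 -> legal
(3,0): no bracket -> illegal
(3,1): flips 1 -> legal
(3,4): no bracket -> illegal
(3,5): flips 1 -> legal
W mobility = 9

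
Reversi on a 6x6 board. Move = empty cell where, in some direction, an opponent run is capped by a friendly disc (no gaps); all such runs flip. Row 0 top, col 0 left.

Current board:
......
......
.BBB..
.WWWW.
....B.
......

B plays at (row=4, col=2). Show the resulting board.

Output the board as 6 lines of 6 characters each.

Answer: ......
......
.BBB..
.WBWW.
..B.B.
......

Derivation:
Place B at (4,2); scan 8 dirs for brackets.
Dir NW: opp run (3,1), next='.' -> no flip
Dir N: opp run (3,2) capped by B -> flip
Dir NE: opp run (3,3), next='.' -> no flip
Dir W: first cell '.' (not opp) -> no flip
Dir E: first cell '.' (not opp) -> no flip
Dir SW: first cell '.' (not opp) -> no flip
Dir S: first cell '.' (not opp) -> no flip
Dir SE: first cell '.' (not opp) -> no flip
All flips: (3,2)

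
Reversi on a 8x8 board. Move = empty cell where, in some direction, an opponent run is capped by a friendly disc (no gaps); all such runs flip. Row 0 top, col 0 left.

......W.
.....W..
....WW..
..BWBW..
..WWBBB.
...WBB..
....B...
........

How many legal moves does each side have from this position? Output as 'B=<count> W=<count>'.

-- B to move --
(0,4): no bracket -> illegal
(0,5): flips 3 -> legal
(0,7): no bracket -> illegal
(1,3): flips 2 -> legal
(1,4): flips 1 -> legal
(1,6): flips 1 -> legal
(1,7): no bracket -> illegal
(2,2): flips 1 -> legal
(2,3): no bracket -> illegal
(2,6): flips 1 -> legal
(3,1): flips 2 -> legal
(3,6): flips 1 -> legal
(4,1): flips 2 -> legal
(5,1): no bracket -> illegal
(5,2): flips 3 -> legal
(6,2): flips 1 -> legal
(6,3): no bracket -> illegal
B mobility = 11
-- W to move --
(2,1): flips 1 -> legal
(2,2): flips 1 -> legal
(2,3): no bracket -> illegal
(3,1): flips 1 -> legal
(3,6): no bracket -> illegal
(3,7): no bracket -> illegal
(4,1): no bracket -> illegal
(4,7): flips 3 -> legal
(5,6): flips 2 -> legal
(5,7): flips 1 -> legal
(6,3): no bracket -> illegal
(6,5): flips 3 -> legal
(6,6): flips 2 -> legal
(7,3): no bracket -> illegal
(7,4): flips 4 -> legal
(7,5): flips 1 -> legal
W mobility = 10

Answer: B=11 W=10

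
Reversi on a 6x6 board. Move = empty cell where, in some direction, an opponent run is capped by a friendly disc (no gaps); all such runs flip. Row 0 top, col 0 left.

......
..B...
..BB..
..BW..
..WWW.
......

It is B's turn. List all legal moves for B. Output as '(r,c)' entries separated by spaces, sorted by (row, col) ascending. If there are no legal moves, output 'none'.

Answer: (3,4) (5,2) (5,3) (5,4) (5,5)

Derivation:
(2,4): no bracket -> illegal
(3,1): no bracket -> illegal
(3,4): flips 1 -> legal
(3,5): no bracket -> illegal
(4,1): no bracket -> illegal
(4,5): no bracket -> illegal
(5,1): no bracket -> illegal
(5,2): flips 1 -> legal
(5,3): flips 2 -> legal
(5,4): flips 1 -> legal
(5,5): flips 2 -> legal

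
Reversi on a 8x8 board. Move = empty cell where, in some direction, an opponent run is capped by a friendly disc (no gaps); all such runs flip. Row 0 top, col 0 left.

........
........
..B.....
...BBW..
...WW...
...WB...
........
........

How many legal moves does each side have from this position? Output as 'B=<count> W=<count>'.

Answer: B=5 W=8

Derivation:
-- B to move --
(2,4): no bracket -> illegal
(2,5): no bracket -> illegal
(2,6): no bracket -> illegal
(3,2): flips 1 -> legal
(3,6): flips 1 -> legal
(4,2): no bracket -> illegal
(4,5): no bracket -> illegal
(4,6): no bracket -> illegal
(5,2): flips 2 -> legal
(5,5): flips 1 -> legal
(6,2): no bracket -> illegal
(6,3): flips 2 -> legal
(6,4): no bracket -> illegal
B mobility = 5
-- W to move --
(1,1): flips 2 -> legal
(1,2): no bracket -> illegal
(1,3): no bracket -> illegal
(2,1): no bracket -> illegal
(2,3): flips 1 -> legal
(2,4): flips 1 -> legal
(2,5): flips 1 -> legal
(3,1): no bracket -> illegal
(3,2): flips 2 -> legal
(4,2): no bracket -> illegal
(4,5): no bracket -> illegal
(5,5): flips 1 -> legal
(6,3): no bracket -> illegal
(6,4): flips 1 -> legal
(6,5): flips 1 -> legal
W mobility = 8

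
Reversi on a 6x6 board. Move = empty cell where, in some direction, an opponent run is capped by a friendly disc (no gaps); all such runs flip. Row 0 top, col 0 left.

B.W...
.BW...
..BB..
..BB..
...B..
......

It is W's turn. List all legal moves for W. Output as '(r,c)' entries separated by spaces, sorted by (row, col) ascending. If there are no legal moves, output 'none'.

Answer: (1,0) (2,0) (3,4) (4,2)

Derivation:
(0,1): no bracket -> illegal
(1,0): flips 1 -> legal
(1,3): no bracket -> illegal
(1,4): no bracket -> illegal
(2,0): flips 1 -> legal
(2,1): no bracket -> illegal
(2,4): no bracket -> illegal
(3,1): no bracket -> illegal
(3,4): flips 1 -> legal
(4,1): no bracket -> illegal
(4,2): flips 2 -> legal
(4,4): no bracket -> illegal
(5,2): no bracket -> illegal
(5,3): no bracket -> illegal
(5,4): no bracket -> illegal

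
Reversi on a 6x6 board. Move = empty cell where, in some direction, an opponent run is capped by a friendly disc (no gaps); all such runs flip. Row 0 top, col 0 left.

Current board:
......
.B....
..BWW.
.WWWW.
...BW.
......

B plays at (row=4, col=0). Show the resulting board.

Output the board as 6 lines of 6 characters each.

Answer: ......
.B....
..BWW.
.BWWW.
B..BW.
......

Derivation:
Place B at (4,0); scan 8 dirs for brackets.
Dir NW: edge -> no flip
Dir N: first cell '.' (not opp) -> no flip
Dir NE: opp run (3,1) capped by B -> flip
Dir W: edge -> no flip
Dir E: first cell '.' (not opp) -> no flip
Dir SW: edge -> no flip
Dir S: first cell '.' (not opp) -> no flip
Dir SE: first cell '.' (not opp) -> no flip
All flips: (3,1)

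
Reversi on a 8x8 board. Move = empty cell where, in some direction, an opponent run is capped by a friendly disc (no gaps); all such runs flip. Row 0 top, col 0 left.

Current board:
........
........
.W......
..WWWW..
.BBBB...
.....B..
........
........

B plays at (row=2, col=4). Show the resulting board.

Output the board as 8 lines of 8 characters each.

Place B at (2,4); scan 8 dirs for brackets.
Dir NW: first cell '.' (not opp) -> no flip
Dir N: first cell '.' (not opp) -> no flip
Dir NE: first cell '.' (not opp) -> no flip
Dir W: first cell '.' (not opp) -> no flip
Dir E: first cell '.' (not opp) -> no flip
Dir SW: opp run (3,3) capped by B -> flip
Dir S: opp run (3,4) capped by B -> flip
Dir SE: opp run (3,5), next='.' -> no flip
All flips: (3,3) (3,4)

Answer: ........
........
.W..B...
..WBBW..
.BBBB...
.....B..
........
........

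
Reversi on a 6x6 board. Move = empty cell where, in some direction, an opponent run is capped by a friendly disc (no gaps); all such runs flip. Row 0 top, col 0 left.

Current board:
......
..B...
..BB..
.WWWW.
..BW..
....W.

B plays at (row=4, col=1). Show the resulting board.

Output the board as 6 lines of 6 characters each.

Answer: ......
..B...
..BB..
.WBWW.
.BBW..
....W.

Derivation:
Place B at (4,1); scan 8 dirs for brackets.
Dir NW: first cell '.' (not opp) -> no flip
Dir N: opp run (3,1), next='.' -> no flip
Dir NE: opp run (3,2) capped by B -> flip
Dir W: first cell '.' (not opp) -> no flip
Dir E: first cell 'B' (not opp) -> no flip
Dir SW: first cell '.' (not opp) -> no flip
Dir S: first cell '.' (not opp) -> no flip
Dir SE: first cell '.' (not opp) -> no flip
All flips: (3,2)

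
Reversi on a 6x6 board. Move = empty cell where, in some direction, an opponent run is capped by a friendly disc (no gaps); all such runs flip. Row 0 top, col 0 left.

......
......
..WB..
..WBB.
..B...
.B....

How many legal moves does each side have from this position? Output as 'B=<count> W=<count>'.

-- B to move --
(1,1): flips 1 -> legal
(1,2): flips 2 -> legal
(1,3): no bracket -> illegal
(2,1): flips 1 -> legal
(3,1): flips 1 -> legal
(4,1): flips 1 -> legal
(4,3): no bracket -> illegal
B mobility = 5
-- W to move --
(1,2): no bracket -> illegal
(1,3): no bracket -> illegal
(1,4): flips 1 -> legal
(2,4): flips 1 -> legal
(2,5): no bracket -> illegal
(3,1): no bracket -> illegal
(3,5): flips 2 -> legal
(4,0): no bracket -> illegal
(4,1): no bracket -> illegal
(4,3): no bracket -> illegal
(4,4): flips 1 -> legal
(4,5): no bracket -> illegal
(5,0): no bracket -> illegal
(5,2): flips 1 -> legal
(5,3): no bracket -> illegal
W mobility = 5

Answer: B=5 W=5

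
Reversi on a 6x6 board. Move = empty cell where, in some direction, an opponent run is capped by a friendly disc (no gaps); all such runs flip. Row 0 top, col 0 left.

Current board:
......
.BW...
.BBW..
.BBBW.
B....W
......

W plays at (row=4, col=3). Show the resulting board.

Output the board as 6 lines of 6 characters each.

Place W at (4,3); scan 8 dirs for brackets.
Dir NW: opp run (3,2) (2,1), next='.' -> no flip
Dir N: opp run (3,3) capped by W -> flip
Dir NE: first cell 'W' (not opp) -> no flip
Dir W: first cell '.' (not opp) -> no flip
Dir E: first cell '.' (not opp) -> no flip
Dir SW: first cell '.' (not opp) -> no flip
Dir S: first cell '.' (not opp) -> no flip
Dir SE: first cell '.' (not opp) -> no flip
All flips: (3,3)

Answer: ......
.BW...
.BBW..
.BBWW.
B..W.W
......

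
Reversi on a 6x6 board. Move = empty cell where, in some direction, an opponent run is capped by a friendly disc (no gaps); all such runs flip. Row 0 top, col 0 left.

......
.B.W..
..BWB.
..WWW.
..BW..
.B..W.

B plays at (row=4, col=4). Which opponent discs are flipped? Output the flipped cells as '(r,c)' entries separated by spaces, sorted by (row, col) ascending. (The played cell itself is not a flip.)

Answer: (3,3) (3,4) (4,3)

Derivation:
Dir NW: opp run (3,3) capped by B -> flip
Dir N: opp run (3,4) capped by B -> flip
Dir NE: first cell '.' (not opp) -> no flip
Dir W: opp run (4,3) capped by B -> flip
Dir E: first cell '.' (not opp) -> no flip
Dir SW: first cell '.' (not opp) -> no flip
Dir S: opp run (5,4), next=edge -> no flip
Dir SE: first cell '.' (not opp) -> no flip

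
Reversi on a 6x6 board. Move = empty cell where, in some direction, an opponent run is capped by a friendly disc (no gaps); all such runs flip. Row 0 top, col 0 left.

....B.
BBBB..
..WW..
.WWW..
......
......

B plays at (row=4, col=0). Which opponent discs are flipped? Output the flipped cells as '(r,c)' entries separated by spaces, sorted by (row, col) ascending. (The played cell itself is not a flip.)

Answer: (2,2) (3,1)

Derivation:
Dir NW: edge -> no flip
Dir N: first cell '.' (not opp) -> no flip
Dir NE: opp run (3,1) (2,2) capped by B -> flip
Dir W: edge -> no flip
Dir E: first cell '.' (not opp) -> no flip
Dir SW: edge -> no flip
Dir S: first cell '.' (not opp) -> no flip
Dir SE: first cell '.' (not opp) -> no flip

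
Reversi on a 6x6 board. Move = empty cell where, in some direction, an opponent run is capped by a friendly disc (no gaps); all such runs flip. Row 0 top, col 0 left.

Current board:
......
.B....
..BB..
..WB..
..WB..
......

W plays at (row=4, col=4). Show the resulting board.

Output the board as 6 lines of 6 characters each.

Place W at (4,4); scan 8 dirs for brackets.
Dir NW: opp run (3,3) (2,2) (1,1), next='.' -> no flip
Dir N: first cell '.' (not opp) -> no flip
Dir NE: first cell '.' (not opp) -> no flip
Dir W: opp run (4,3) capped by W -> flip
Dir E: first cell '.' (not opp) -> no flip
Dir SW: first cell '.' (not opp) -> no flip
Dir S: first cell '.' (not opp) -> no flip
Dir SE: first cell '.' (not opp) -> no flip
All flips: (4,3)

Answer: ......
.B....
..BB..
..WB..
..WWW.
......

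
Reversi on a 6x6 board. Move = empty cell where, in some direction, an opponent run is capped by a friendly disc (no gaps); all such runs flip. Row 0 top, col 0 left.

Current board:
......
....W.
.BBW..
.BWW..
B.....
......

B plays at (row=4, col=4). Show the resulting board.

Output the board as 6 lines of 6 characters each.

Answer: ......
....W.
.BBW..
.BWB..
B...B.
......

Derivation:
Place B at (4,4); scan 8 dirs for brackets.
Dir NW: opp run (3,3) capped by B -> flip
Dir N: first cell '.' (not opp) -> no flip
Dir NE: first cell '.' (not opp) -> no flip
Dir W: first cell '.' (not opp) -> no flip
Dir E: first cell '.' (not opp) -> no flip
Dir SW: first cell '.' (not opp) -> no flip
Dir S: first cell '.' (not opp) -> no flip
Dir SE: first cell '.' (not opp) -> no flip
All flips: (3,3)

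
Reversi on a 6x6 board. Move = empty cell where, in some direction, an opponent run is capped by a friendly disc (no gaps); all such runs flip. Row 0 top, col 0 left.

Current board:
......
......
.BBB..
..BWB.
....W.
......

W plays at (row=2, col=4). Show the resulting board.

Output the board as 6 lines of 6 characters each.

Place W at (2,4); scan 8 dirs for brackets.
Dir NW: first cell '.' (not opp) -> no flip
Dir N: first cell '.' (not opp) -> no flip
Dir NE: first cell '.' (not opp) -> no flip
Dir W: opp run (2,3) (2,2) (2,1), next='.' -> no flip
Dir E: first cell '.' (not opp) -> no flip
Dir SW: first cell 'W' (not opp) -> no flip
Dir S: opp run (3,4) capped by W -> flip
Dir SE: first cell '.' (not opp) -> no flip
All flips: (3,4)

Answer: ......
......
.BBBW.
..BWW.
....W.
......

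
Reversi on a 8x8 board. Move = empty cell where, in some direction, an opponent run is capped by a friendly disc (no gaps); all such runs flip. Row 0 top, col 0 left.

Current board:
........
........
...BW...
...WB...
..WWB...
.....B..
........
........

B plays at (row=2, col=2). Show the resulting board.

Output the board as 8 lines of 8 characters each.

Place B at (2,2); scan 8 dirs for brackets.
Dir NW: first cell '.' (not opp) -> no flip
Dir N: first cell '.' (not opp) -> no flip
Dir NE: first cell '.' (not opp) -> no flip
Dir W: first cell '.' (not opp) -> no flip
Dir E: first cell 'B' (not opp) -> no flip
Dir SW: first cell '.' (not opp) -> no flip
Dir S: first cell '.' (not opp) -> no flip
Dir SE: opp run (3,3) capped by B -> flip
All flips: (3,3)

Answer: ........
........
..BBW...
...BB...
..WWB...
.....B..
........
........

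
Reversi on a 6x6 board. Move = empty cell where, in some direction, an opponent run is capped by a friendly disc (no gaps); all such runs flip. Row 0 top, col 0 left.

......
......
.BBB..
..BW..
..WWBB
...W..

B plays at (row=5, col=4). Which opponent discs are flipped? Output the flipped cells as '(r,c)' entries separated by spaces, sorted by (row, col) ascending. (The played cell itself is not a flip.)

Answer: (4,3)

Derivation:
Dir NW: opp run (4,3) capped by B -> flip
Dir N: first cell 'B' (not opp) -> no flip
Dir NE: first cell 'B' (not opp) -> no flip
Dir W: opp run (5,3), next='.' -> no flip
Dir E: first cell '.' (not opp) -> no flip
Dir SW: edge -> no flip
Dir S: edge -> no flip
Dir SE: edge -> no flip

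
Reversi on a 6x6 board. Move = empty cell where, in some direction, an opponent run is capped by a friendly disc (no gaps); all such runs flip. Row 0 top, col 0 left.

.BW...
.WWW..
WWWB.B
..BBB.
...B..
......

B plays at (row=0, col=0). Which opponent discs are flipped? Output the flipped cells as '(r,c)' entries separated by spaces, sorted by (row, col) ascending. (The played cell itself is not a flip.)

Dir NW: edge -> no flip
Dir N: edge -> no flip
Dir NE: edge -> no flip
Dir W: edge -> no flip
Dir E: first cell 'B' (not opp) -> no flip
Dir SW: edge -> no flip
Dir S: first cell '.' (not opp) -> no flip
Dir SE: opp run (1,1) (2,2) capped by B -> flip

Answer: (1,1) (2,2)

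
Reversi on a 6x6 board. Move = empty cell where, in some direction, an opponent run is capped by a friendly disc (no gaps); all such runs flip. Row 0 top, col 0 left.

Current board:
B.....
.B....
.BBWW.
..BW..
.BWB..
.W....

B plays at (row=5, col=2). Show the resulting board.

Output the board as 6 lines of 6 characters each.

Place B at (5,2); scan 8 dirs for brackets.
Dir NW: first cell 'B' (not opp) -> no flip
Dir N: opp run (4,2) capped by B -> flip
Dir NE: first cell 'B' (not opp) -> no flip
Dir W: opp run (5,1), next='.' -> no flip
Dir E: first cell '.' (not opp) -> no flip
Dir SW: edge -> no flip
Dir S: edge -> no flip
Dir SE: edge -> no flip
All flips: (4,2)

Answer: B.....
.B....
.BBWW.
..BW..
.BBB..
.WB...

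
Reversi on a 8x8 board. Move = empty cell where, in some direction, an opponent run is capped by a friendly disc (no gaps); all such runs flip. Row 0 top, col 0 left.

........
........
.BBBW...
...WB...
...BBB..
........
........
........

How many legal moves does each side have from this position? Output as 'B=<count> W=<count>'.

-- B to move --
(1,3): no bracket -> illegal
(1,4): flips 1 -> legal
(1,5): no bracket -> illegal
(2,5): flips 1 -> legal
(3,2): flips 1 -> legal
(3,5): no bracket -> illegal
(4,2): no bracket -> illegal
B mobility = 3
-- W to move --
(1,0): no bracket -> illegal
(1,1): flips 1 -> legal
(1,2): no bracket -> illegal
(1,3): flips 1 -> legal
(1,4): no bracket -> illegal
(2,0): flips 3 -> legal
(2,5): no bracket -> illegal
(3,0): no bracket -> illegal
(3,1): no bracket -> illegal
(3,2): no bracket -> illegal
(3,5): flips 1 -> legal
(3,6): no bracket -> illegal
(4,2): no bracket -> illegal
(4,6): no bracket -> illegal
(5,2): no bracket -> illegal
(5,3): flips 1 -> legal
(5,4): flips 2 -> legal
(5,5): flips 1 -> legal
(5,6): no bracket -> illegal
W mobility = 7

Answer: B=3 W=7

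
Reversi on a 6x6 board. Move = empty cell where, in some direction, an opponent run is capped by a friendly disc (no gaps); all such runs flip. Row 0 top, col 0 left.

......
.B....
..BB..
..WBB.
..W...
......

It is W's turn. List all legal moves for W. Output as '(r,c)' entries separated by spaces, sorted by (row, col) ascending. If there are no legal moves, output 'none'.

(0,0): no bracket -> illegal
(0,1): no bracket -> illegal
(0,2): no bracket -> illegal
(1,0): no bracket -> illegal
(1,2): flips 1 -> legal
(1,3): no bracket -> illegal
(1,4): flips 1 -> legal
(2,0): no bracket -> illegal
(2,1): no bracket -> illegal
(2,4): flips 1 -> legal
(2,5): no bracket -> illegal
(3,1): no bracket -> illegal
(3,5): flips 2 -> legal
(4,3): no bracket -> illegal
(4,4): no bracket -> illegal
(4,5): no bracket -> illegal

Answer: (1,2) (1,4) (2,4) (3,5)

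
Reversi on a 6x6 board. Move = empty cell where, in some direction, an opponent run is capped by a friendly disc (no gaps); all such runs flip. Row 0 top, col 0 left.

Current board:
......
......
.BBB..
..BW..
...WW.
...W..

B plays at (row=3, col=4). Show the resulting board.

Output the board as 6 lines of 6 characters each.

Place B at (3,4); scan 8 dirs for brackets.
Dir NW: first cell 'B' (not opp) -> no flip
Dir N: first cell '.' (not opp) -> no flip
Dir NE: first cell '.' (not opp) -> no flip
Dir W: opp run (3,3) capped by B -> flip
Dir E: first cell '.' (not opp) -> no flip
Dir SW: opp run (4,3), next='.' -> no flip
Dir S: opp run (4,4), next='.' -> no flip
Dir SE: first cell '.' (not opp) -> no flip
All flips: (3,3)

Answer: ......
......
.BBB..
..BBB.
...WW.
...W..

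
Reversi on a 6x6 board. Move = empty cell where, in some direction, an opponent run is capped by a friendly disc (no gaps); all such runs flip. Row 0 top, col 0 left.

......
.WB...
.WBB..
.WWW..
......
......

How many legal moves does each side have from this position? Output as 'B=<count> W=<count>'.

Answer: B=9 W=5

Derivation:
-- B to move --
(0,0): flips 1 -> legal
(0,1): no bracket -> illegal
(0,2): no bracket -> illegal
(1,0): flips 1 -> legal
(2,0): flips 1 -> legal
(2,4): no bracket -> illegal
(3,0): flips 1 -> legal
(3,4): no bracket -> illegal
(4,0): flips 1 -> legal
(4,1): flips 1 -> legal
(4,2): flips 1 -> legal
(4,3): flips 1 -> legal
(4,4): flips 1 -> legal
B mobility = 9
-- W to move --
(0,1): no bracket -> illegal
(0,2): flips 2 -> legal
(0,3): flips 1 -> legal
(1,3): flips 3 -> legal
(1,4): flips 1 -> legal
(2,4): flips 2 -> legal
(3,4): no bracket -> illegal
W mobility = 5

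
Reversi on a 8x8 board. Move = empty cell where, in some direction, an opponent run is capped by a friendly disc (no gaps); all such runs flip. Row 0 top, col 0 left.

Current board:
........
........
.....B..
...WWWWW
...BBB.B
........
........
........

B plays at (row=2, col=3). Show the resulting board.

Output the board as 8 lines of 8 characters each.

Place B at (2,3); scan 8 dirs for brackets.
Dir NW: first cell '.' (not opp) -> no flip
Dir N: first cell '.' (not opp) -> no flip
Dir NE: first cell '.' (not opp) -> no flip
Dir W: first cell '.' (not opp) -> no flip
Dir E: first cell '.' (not opp) -> no flip
Dir SW: first cell '.' (not opp) -> no flip
Dir S: opp run (3,3) capped by B -> flip
Dir SE: opp run (3,4) capped by B -> flip
All flips: (3,3) (3,4)

Answer: ........
........
...B.B..
...BBWWW
...BBB.B
........
........
........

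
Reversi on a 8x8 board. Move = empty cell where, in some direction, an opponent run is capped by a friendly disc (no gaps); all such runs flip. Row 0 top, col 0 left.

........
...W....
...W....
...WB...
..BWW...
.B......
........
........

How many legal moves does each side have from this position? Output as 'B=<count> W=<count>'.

Answer: B=6 W=6

Derivation:
-- B to move --
(0,2): no bracket -> illegal
(0,3): no bracket -> illegal
(0,4): no bracket -> illegal
(1,2): flips 1 -> legal
(1,4): no bracket -> illegal
(2,2): no bracket -> illegal
(2,4): flips 1 -> legal
(3,2): flips 1 -> legal
(3,5): no bracket -> illegal
(4,5): flips 2 -> legal
(5,2): flips 1 -> legal
(5,3): no bracket -> illegal
(5,4): flips 1 -> legal
(5,5): no bracket -> illegal
B mobility = 6
-- W to move --
(2,4): flips 1 -> legal
(2,5): flips 1 -> legal
(3,1): no bracket -> illegal
(3,2): no bracket -> illegal
(3,5): flips 1 -> legal
(4,0): no bracket -> illegal
(4,1): flips 1 -> legal
(4,5): flips 1 -> legal
(5,0): no bracket -> illegal
(5,2): no bracket -> illegal
(5,3): no bracket -> illegal
(6,0): flips 2 -> legal
(6,1): no bracket -> illegal
(6,2): no bracket -> illegal
W mobility = 6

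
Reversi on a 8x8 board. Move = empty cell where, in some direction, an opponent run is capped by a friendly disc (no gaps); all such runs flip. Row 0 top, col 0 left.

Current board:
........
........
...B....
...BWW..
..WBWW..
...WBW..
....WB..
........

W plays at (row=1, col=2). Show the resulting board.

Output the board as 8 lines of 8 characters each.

Answer: ........
..W.....
...W....
...BWW..
..WBWW..
...WBW..
....WB..
........

Derivation:
Place W at (1,2); scan 8 dirs for brackets.
Dir NW: first cell '.' (not opp) -> no flip
Dir N: first cell '.' (not opp) -> no flip
Dir NE: first cell '.' (not opp) -> no flip
Dir W: first cell '.' (not opp) -> no flip
Dir E: first cell '.' (not opp) -> no flip
Dir SW: first cell '.' (not opp) -> no flip
Dir S: first cell '.' (not opp) -> no flip
Dir SE: opp run (2,3) capped by W -> flip
All flips: (2,3)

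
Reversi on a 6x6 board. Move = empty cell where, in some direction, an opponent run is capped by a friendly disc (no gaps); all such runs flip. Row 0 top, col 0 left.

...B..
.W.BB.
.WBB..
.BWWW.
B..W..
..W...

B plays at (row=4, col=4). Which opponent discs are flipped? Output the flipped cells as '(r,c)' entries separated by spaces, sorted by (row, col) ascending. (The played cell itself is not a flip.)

Answer: (3,3)

Derivation:
Dir NW: opp run (3,3) capped by B -> flip
Dir N: opp run (3,4), next='.' -> no flip
Dir NE: first cell '.' (not opp) -> no flip
Dir W: opp run (4,3), next='.' -> no flip
Dir E: first cell '.' (not opp) -> no flip
Dir SW: first cell '.' (not opp) -> no flip
Dir S: first cell '.' (not opp) -> no flip
Dir SE: first cell '.' (not opp) -> no flip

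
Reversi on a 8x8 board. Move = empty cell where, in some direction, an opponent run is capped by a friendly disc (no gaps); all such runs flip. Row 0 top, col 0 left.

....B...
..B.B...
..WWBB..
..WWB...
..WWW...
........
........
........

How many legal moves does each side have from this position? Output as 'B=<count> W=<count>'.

-- B to move --
(1,1): no bracket -> illegal
(1,3): no bracket -> illegal
(2,1): flips 2 -> legal
(3,1): flips 2 -> legal
(3,5): no bracket -> illegal
(4,1): flips 2 -> legal
(4,5): no bracket -> illegal
(5,1): flips 2 -> legal
(5,2): flips 4 -> legal
(5,3): no bracket -> illegal
(5,4): flips 1 -> legal
(5,5): no bracket -> illegal
B mobility = 6
-- W to move --
(0,1): flips 1 -> legal
(0,2): flips 1 -> legal
(0,3): no bracket -> illegal
(0,5): flips 1 -> legal
(1,1): no bracket -> illegal
(1,3): no bracket -> illegal
(1,5): flips 1 -> legal
(1,6): flips 2 -> legal
(2,1): no bracket -> illegal
(2,6): flips 2 -> legal
(3,5): flips 1 -> legal
(3,6): no bracket -> illegal
(4,5): flips 1 -> legal
W mobility = 8

Answer: B=6 W=8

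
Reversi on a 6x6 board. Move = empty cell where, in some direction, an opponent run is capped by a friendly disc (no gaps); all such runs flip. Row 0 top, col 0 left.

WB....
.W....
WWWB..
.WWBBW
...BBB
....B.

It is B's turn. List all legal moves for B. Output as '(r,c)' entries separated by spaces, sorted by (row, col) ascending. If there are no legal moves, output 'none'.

Answer: (1,0) (2,5) (3,0) (4,1)

Derivation:
(0,2): no bracket -> illegal
(1,0): flips 2 -> legal
(1,2): no bracket -> illegal
(1,3): no bracket -> illegal
(2,4): no bracket -> illegal
(2,5): flips 1 -> legal
(3,0): flips 2 -> legal
(4,0): no bracket -> illegal
(4,1): flips 4 -> legal
(4,2): no bracket -> illegal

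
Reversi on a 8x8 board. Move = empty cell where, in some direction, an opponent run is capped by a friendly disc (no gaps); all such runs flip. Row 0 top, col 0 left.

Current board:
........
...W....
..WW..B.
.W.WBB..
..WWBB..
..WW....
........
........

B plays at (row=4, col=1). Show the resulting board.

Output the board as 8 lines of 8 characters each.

Place B at (4,1); scan 8 dirs for brackets.
Dir NW: first cell '.' (not opp) -> no flip
Dir N: opp run (3,1), next='.' -> no flip
Dir NE: first cell '.' (not opp) -> no flip
Dir W: first cell '.' (not opp) -> no flip
Dir E: opp run (4,2) (4,3) capped by B -> flip
Dir SW: first cell '.' (not opp) -> no flip
Dir S: first cell '.' (not opp) -> no flip
Dir SE: opp run (5,2), next='.' -> no flip
All flips: (4,2) (4,3)

Answer: ........
...W....
..WW..B.
.W.WBB..
.BBBBB..
..WW....
........
........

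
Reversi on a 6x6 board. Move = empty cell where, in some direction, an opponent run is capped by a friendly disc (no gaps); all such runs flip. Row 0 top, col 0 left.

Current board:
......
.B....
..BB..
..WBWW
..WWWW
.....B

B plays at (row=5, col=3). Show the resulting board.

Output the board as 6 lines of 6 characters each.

Answer: ......
.B....
..BB..
..WBWW
..WBWW
...B.B

Derivation:
Place B at (5,3); scan 8 dirs for brackets.
Dir NW: opp run (4,2), next='.' -> no flip
Dir N: opp run (4,3) capped by B -> flip
Dir NE: opp run (4,4) (3,5), next=edge -> no flip
Dir W: first cell '.' (not opp) -> no flip
Dir E: first cell '.' (not opp) -> no flip
Dir SW: edge -> no flip
Dir S: edge -> no flip
Dir SE: edge -> no flip
All flips: (4,3)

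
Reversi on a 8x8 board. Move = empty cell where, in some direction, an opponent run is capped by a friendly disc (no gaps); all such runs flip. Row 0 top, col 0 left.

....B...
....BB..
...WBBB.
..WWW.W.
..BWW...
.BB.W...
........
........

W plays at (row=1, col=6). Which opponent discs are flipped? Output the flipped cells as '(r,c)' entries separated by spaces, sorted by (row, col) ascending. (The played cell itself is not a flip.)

Dir NW: first cell '.' (not opp) -> no flip
Dir N: first cell '.' (not opp) -> no flip
Dir NE: first cell '.' (not opp) -> no flip
Dir W: opp run (1,5) (1,4), next='.' -> no flip
Dir E: first cell '.' (not opp) -> no flip
Dir SW: opp run (2,5) capped by W -> flip
Dir S: opp run (2,6) capped by W -> flip
Dir SE: first cell '.' (not opp) -> no flip

Answer: (2,5) (2,6)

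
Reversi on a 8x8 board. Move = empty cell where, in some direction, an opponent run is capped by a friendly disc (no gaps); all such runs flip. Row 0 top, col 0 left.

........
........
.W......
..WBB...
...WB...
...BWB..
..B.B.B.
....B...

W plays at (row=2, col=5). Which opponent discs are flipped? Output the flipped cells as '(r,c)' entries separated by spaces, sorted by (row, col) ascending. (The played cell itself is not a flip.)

Answer: (3,4)

Derivation:
Dir NW: first cell '.' (not opp) -> no flip
Dir N: first cell '.' (not opp) -> no flip
Dir NE: first cell '.' (not opp) -> no flip
Dir W: first cell '.' (not opp) -> no flip
Dir E: first cell '.' (not opp) -> no flip
Dir SW: opp run (3,4) capped by W -> flip
Dir S: first cell '.' (not opp) -> no flip
Dir SE: first cell '.' (not opp) -> no flip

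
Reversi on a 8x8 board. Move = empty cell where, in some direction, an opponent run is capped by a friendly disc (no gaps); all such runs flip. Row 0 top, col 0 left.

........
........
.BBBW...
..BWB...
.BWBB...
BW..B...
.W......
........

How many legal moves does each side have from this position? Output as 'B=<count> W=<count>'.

Answer: B=5 W=11

Derivation:
-- B to move --
(1,3): no bracket -> illegal
(1,4): flips 1 -> legal
(1,5): no bracket -> illegal
(2,5): flips 1 -> legal
(3,1): no bracket -> illegal
(3,5): no bracket -> illegal
(4,0): no bracket -> illegal
(5,2): flips 2 -> legal
(5,3): no bracket -> illegal
(6,0): no bracket -> illegal
(6,2): no bracket -> illegal
(7,0): no bracket -> illegal
(7,1): flips 2 -> legal
(7,2): flips 1 -> legal
B mobility = 5
-- W to move --
(1,0): no bracket -> illegal
(1,1): flips 1 -> legal
(1,2): flips 2 -> legal
(1,3): flips 1 -> legal
(1,4): no bracket -> illegal
(2,0): flips 3 -> legal
(2,5): no bracket -> illegal
(3,0): no bracket -> illegal
(3,1): flips 2 -> legal
(3,5): flips 1 -> legal
(4,0): flips 1 -> legal
(4,5): flips 2 -> legal
(5,2): no bracket -> illegal
(5,3): flips 1 -> legal
(5,5): flips 1 -> legal
(6,0): no bracket -> illegal
(6,3): no bracket -> illegal
(6,4): flips 3 -> legal
(6,5): no bracket -> illegal
W mobility = 11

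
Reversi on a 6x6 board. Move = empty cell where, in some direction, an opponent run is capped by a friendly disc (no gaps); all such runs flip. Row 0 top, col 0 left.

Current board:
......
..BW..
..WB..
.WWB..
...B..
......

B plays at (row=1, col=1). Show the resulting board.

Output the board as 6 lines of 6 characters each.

Answer: ......
.BBW..
..BB..
.WWB..
...B..
......

Derivation:
Place B at (1,1); scan 8 dirs for brackets.
Dir NW: first cell '.' (not opp) -> no flip
Dir N: first cell '.' (not opp) -> no flip
Dir NE: first cell '.' (not opp) -> no flip
Dir W: first cell '.' (not opp) -> no flip
Dir E: first cell 'B' (not opp) -> no flip
Dir SW: first cell '.' (not opp) -> no flip
Dir S: first cell '.' (not opp) -> no flip
Dir SE: opp run (2,2) capped by B -> flip
All flips: (2,2)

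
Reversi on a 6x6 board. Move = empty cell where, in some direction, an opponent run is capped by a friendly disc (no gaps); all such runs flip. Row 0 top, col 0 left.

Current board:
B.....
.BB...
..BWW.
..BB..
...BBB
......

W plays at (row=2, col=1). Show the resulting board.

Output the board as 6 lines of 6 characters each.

Place W at (2,1); scan 8 dirs for brackets.
Dir NW: first cell '.' (not opp) -> no flip
Dir N: opp run (1,1), next='.' -> no flip
Dir NE: opp run (1,2), next='.' -> no flip
Dir W: first cell '.' (not opp) -> no flip
Dir E: opp run (2,2) capped by W -> flip
Dir SW: first cell '.' (not opp) -> no flip
Dir S: first cell '.' (not opp) -> no flip
Dir SE: opp run (3,2) (4,3), next='.' -> no flip
All flips: (2,2)

Answer: B.....
.BB...
.WWWW.
..BB..
...BBB
......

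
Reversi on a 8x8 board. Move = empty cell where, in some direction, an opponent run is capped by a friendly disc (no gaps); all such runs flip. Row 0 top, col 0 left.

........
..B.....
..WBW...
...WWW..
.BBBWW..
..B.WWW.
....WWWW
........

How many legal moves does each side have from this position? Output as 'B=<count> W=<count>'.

-- B to move --
(1,1): no bracket -> illegal
(1,3): no bracket -> illegal
(1,4): no bracket -> illegal
(1,5): flips 2 -> legal
(2,1): flips 1 -> legal
(2,5): flips 2 -> legal
(2,6): no bracket -> illegal
(3,1): no bracket -> illegal
(3,2): flips 1 -> legal
(3,6): no bracket -> illegal
(4,6): flips 2 -> legal
(4,7): no bracket -> illegal
(5,3): no bracket -> illegal
(5,7): no bracket -> illegal
(6,3): no bracket -> illegal
(7,3): no bracket -> illegal
(7,4): no bracket -> illegal
(7,5): no bracket -> illegal
(7,6): flips 2 -> legal
(7,7): no bracket -> illegal
B mobility = 6
-- W to move --
(0,1): flips 2 -> legal
(0,2): flips 1 -> legal
(0,3): no bracket -> illegal
(1,1): no bracket -> illegal
(1,3): flips 1 -> legal
(1,4): no bracket -> illegal
(2,1): no bracket -> illegal
(3,0): no bracket -> illegal
(3,1): no bracket -> illegal
(3,2): flips 1 -> legal
(4,0): flips 3 -> legal
(5,0): no bracket -> illegal
(5,1): flips 1 -> legal
(5,3): flips 1 -> legal
(6,1): flips 2 -> legal
(6,2): no bracket -> illegal
(6,3): no bracket -> illegal
W mobility = 8

Answer: B=6 W=8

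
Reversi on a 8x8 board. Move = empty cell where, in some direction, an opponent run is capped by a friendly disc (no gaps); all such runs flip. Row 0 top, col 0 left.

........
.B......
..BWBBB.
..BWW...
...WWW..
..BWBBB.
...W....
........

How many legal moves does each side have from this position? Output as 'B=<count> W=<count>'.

-- B to move --
(1,2): flips 3 -> legal
(1,3): no bracket -> illegal
(1,4): flips 1 -> legal
(3,5): flips 3 -> legal
(3,6): flips 1 -> legal
(4,2): flips 1 -> legal
(4,6): no bracket -> illegal
(6,2): no bracket -> illegal
(6,4): no bracket -> illegal
(7,2): flips 1 -> legal
(7,3): no bracket -> illegal
(7,4): flips 1 -> legal
B mobility = 7
-- W to move --
(0,0): flips 2 -> legal
(0,1): no bracket -> illegal
(0,2): no bracket -> illegal
(1,0): no bracket -> illegal
(1,2): no bracket -> illegal
(1,3): no bracket -> illegal
(1,4): flips 1 -> legal
(1,5): flips 1 -> legal
(1,6): flips 1 -> legal
(1,7): no bracket -> illegal
(2,0): no bracket -> illegal
(2,1): flips 2 -> legal
(2,7): flips 3 -> legal
(3,1): flips 1 -> legal
(3,5): no bracket -> illegal
(3,6): no bracket -> illegal
(3,7): no bracket -> illegal
(4,1): flips 2 -> legal
(4,2): no bracket -> illegal
(4,6): no bracket -> illegal
(4,7): no bracket -> illegal
(5,1): flips 1 -> legal
(5,7): flips 3 -> legal
(6,1): flips 1 -> legal
(6,2): no bracket -> illegal
(6,4): flips 1 -> legal
(6,5): flips 2 -> legal
(6,6): flips 1 -> legal
(6,7): flips 1 -> legal
W mobility = 15

Answer: B=7 W=15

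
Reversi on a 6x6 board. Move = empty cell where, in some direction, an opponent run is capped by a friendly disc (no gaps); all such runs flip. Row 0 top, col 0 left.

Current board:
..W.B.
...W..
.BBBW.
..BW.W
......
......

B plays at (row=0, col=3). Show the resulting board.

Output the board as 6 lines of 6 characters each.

Answer: ..WBB.
...B..
.BBBW.
..BW.W
......
......

Derivation:
Place B at (0,3); scan 8 dirs for brackets.
Dir NW: edge -> no flip
Dir N: edge -> no flip
Dir NE: edge -> no flip
Dir W: opp run (0,2), next='.' -> no flip
Dir E: first cell 'B' (not opp) -> no flip
Dir SW: first cell '.' (not opp) -> no flip
Dir S: opp run (1,3) capped by B -> flip
Dir SE: first cell '.' (not opp) -> no flip
All flips: (1,3)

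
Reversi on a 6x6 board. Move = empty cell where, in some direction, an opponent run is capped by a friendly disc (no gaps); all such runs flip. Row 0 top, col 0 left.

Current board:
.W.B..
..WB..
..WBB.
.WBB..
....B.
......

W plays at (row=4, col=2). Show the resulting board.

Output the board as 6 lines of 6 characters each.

Answer: .W.B..
..WB..
..WBB.
.WWB..
..W.B.
......

Derivation:
Place W at (4,2); scan 8 dirs for brackets.
Dir NW: first cell 'W' (not opp) -> no flip
Dir N: opp run (3,2) capped by W -> flip
Dir NE: opp run (3,3) (2,4), next='.' -> no flip
Dir W: first cell '.' (not opp) -> no flip
Dir E: first cell '.' (not opp) -> no flip
Dir SW: first cell '.' (not opp) -> no flip
Dir S: first cell '.' (not opp) -> no flip
Dir SE: first cell '.' (not opp) -> no flip
All flips: (3,2)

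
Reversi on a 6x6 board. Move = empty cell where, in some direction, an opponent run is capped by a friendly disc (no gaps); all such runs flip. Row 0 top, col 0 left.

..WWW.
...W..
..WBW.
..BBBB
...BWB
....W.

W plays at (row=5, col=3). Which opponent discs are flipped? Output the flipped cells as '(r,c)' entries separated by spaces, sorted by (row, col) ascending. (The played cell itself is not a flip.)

Dir NW: first cell '.' (not opp) -> no flip
Dir N: opp run (4,3) (3,3) (2,3) capped by W -> flip
Dir NE: first cell 'W' (not opp) -> no flip
Dir W: first cell '.' (not opp) -> no flip
Dir E: first cell 'W' (not opp) -> no flip
Dir SW: edge -> no flip
Dir S: edge -> no flip
Dir SE: edge -> no flip

Answer: (2,3) (3,3) (4,3)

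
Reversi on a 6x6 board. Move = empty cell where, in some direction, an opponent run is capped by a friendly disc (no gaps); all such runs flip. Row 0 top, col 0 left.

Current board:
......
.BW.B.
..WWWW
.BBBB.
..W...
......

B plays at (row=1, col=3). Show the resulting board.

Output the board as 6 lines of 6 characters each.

Place B at (1,3); scan 8 dirs for brackets.
Dir NW: first cell '.' (not opp) -> no flip
Dir N: first cell '.' (not opp) -> no flip
Dir NE: first cell '.' (not opp) -> no flip
Dir W: opp run (1,2) capped by B -> flip
Dir E: first cell 'B' (not opp) -> no flip
Dir SW: opp run (2,2) capped by B -> flip
Dir S: opp run (2,3) capped by B -> flip
Dir SE: opp run (2,4), next='.' -> no flip
All flips: (1,2) (2,2) (2,3)

Answer: ......
.BBBB.
..BBWW
.BBBB.
..W...
......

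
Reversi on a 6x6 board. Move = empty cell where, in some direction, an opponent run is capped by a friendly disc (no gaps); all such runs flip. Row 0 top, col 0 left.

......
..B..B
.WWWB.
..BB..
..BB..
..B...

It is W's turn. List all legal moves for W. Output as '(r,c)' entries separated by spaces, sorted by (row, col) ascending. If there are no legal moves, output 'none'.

(0,1): flips 1 -> legal
(0,2): flips 1 -> legal
(0,3): flips 1 -> legal
(0,4): no bracket -> illegal
(0,5): no bracket -> illegal
(1,1): no bracket -> illegal
(1,3): no bracket -> illegal
(1,4): no bracket -> illegal
(2,5): flips 1 -> legal
(3,1): no bracket -> illegal
(3,4): no bracket -> illegal
(3,5): no bracket -> illegal
(4,1): flips 1 -> legal
(4,4): flips 1 -> legal
(5,1): no bracket -> illegal
(5,3): flips 2 -> legal
(5,4): flips 2 -> legal

Answer: (0,1) (0,2) (0,3) (2,5) (4,1) (4,4) (5,3) (5,4)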